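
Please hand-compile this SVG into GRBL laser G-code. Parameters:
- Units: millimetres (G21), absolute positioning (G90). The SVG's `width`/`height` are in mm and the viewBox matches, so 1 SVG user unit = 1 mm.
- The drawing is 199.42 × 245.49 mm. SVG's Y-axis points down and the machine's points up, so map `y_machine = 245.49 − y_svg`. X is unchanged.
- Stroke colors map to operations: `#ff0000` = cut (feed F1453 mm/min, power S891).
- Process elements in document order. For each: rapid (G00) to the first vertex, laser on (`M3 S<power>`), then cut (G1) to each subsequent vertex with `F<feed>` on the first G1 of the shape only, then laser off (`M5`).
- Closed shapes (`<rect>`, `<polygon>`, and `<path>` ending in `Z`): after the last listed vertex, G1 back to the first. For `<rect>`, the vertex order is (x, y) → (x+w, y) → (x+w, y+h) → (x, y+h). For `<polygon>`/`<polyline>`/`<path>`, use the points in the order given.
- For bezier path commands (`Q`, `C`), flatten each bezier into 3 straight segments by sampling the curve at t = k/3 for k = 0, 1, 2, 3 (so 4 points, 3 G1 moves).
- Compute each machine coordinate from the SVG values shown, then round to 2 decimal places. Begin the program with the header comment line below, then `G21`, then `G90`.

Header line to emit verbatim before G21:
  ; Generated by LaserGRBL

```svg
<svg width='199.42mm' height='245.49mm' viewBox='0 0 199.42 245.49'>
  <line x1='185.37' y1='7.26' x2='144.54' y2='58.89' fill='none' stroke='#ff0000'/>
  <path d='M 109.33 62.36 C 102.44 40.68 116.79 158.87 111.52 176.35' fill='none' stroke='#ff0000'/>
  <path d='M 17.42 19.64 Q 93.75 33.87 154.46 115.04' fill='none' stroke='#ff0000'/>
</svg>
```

; Generated by LaserGRBL
G21
G90
G00 X185.37 Y238.23
M3 S891
G1 X144.54 Y186.60 F1453
M5
G00 X109.33 Y183.13
M3 S891
G1 X108.01 Y167.10 F1453
G1 X111.76 Y111.28
G1 X111.52 Y69.14
M5
G00 X17.42 Y225.85
M3 S891
G1 X66.57 Y208.93 F1453
G1 X112.25 Y177.13
G1 X154.46 Y130.45
M5

1 u = 1 mm; y_m = 245.49 − y.

[1] `<line>` line segment, #ff0000→cut S891 F1453: (185.37,238.23) → (144.54,186.60)

[2] `<path>` cubic bezier, #ff0000→cut S891 F1453: (109.33,183.13) → (108.01,167.10) → (111.76,111.28) → (111.52,69.14)

[3] `<path>` quadratic bezier, #ff0000→cut S891 F1453: (17.42,225.85) → (66.57,208.93) → (112.25,177.13) → (154.46,130.45)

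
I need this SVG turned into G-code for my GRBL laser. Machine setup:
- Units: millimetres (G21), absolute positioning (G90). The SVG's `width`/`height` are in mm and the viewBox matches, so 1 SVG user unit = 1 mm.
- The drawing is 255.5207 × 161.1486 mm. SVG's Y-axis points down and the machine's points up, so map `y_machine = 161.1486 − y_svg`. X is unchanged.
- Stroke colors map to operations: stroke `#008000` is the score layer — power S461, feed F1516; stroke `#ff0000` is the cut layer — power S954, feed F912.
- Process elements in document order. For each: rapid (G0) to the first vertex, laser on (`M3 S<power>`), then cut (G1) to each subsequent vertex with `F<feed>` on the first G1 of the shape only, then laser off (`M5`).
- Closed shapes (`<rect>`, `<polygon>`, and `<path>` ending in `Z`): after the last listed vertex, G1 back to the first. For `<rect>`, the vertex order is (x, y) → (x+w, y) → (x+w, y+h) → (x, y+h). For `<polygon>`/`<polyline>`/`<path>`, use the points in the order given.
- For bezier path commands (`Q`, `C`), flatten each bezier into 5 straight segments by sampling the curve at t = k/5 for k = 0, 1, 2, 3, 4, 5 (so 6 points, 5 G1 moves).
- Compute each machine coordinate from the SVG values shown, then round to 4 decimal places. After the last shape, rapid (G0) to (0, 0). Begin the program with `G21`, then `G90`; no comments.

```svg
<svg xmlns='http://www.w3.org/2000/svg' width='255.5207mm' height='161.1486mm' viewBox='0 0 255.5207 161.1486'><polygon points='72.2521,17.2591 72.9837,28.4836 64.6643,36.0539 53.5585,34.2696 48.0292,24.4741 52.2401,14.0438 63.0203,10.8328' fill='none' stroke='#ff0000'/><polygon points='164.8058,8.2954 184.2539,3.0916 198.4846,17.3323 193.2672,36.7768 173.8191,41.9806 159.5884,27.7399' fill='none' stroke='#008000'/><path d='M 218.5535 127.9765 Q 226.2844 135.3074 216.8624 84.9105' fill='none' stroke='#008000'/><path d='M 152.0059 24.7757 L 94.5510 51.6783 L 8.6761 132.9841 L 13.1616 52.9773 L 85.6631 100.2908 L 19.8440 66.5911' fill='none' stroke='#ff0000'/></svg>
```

Since the viewBox matches the mm dimensions, user units are millimetres directly. The only transform is the Y-flip y_m = 161.1486 − y_svg.

Shape 1 is a regular polygon drawn with `<polygon>`. Its stroke #ff0000 means cut at S954, F912. After flipping Y the toolpath is (72.2521,143.8895) → (72.9837,132.6650) → (64.6643,125.0947) → (53.5585,126.8790) → (48.0292,136.6745) → (52.2401,147.1048) → (63.0203,150.3158) → (72.2521,143.8895), returning to the start.

Shape 2 is a regular polygon drawn with `<polygon>`. Its stroke #008000 means score at S461, F1516. After flipping Y the toolpath is (164.8058,152.8532) → (184.2539,158.0570) → (198.4846,143.8163) → (193.2672,124.3718) → (173.8191,119.1680) → (159.5884,133.4087) → (164.8058,152.8532), returning to the start.

Shape 3 is a quadratic bezier drawn with `<path>`. Its stroke #008000 means score at S461, F1516. After flipping Y the toolpath is (218.5535,33.1721) → (220.9597,32.5489) → (221.9938,36.5438) → (221.6555,45.1570) → (219.9451,58.3885) → (216.8624,76.2381).

Shape 4 is a open polyline drawn with `<path>`. Its stroke #ff0000 means cut at S954, F912. After flipping Y the toolpath is (152.0059,136.3729) → (94.5510,109.4703) → (8.6761,28.1645) → (13.1616,108.1713) → (85.6631,60.8578) → (19.8440,94.5575).

G21
G90
G0 X72.2521 Y143.8895
M3 S954
G1 X72.9837 Y132.6650 F912
G1 X64.6643 Y125.0947
G1 X53.5585 Y126.8790
G1 X48.0292 Y136.6745
G1 X52.2401 Y147.1048
G1 X63.0203 Y150.3158
G1 X72.2521 Y143.8895
M5
G0 X164.8058 Y152.8532
M3 S461
G1 X184.2539 Y158.0570 F1516
G1 X198.4846 Y143.8163
G1 X193.2672 Y124.3718
G1 X173.8191 Y119.1680
G1 X159.5884 Y133.4087
G1 X164.8058 Y152.8532
M5
G0 X218.5535 Y33.1721
M3 S461
G1 X220.9597 Y32.5489 F1516
G1 X221.9938 Y36.5438
G1 X221.6555 Y45.1570
G1 X219.9451 Y58.3885
G1 X216.8624 Y76.2381
M5
G0 X152.0059 Y136.3729
M3 S954
G1 X94.5510 Y109.4703 F912
G1 X8.6761 Y28.1645
G1 X13.1616 Y108.1713
G1 X85.6631 Y60.8578
G1 X19.8440 Y94.5575
M5
G0 X0.0000 Y0.0000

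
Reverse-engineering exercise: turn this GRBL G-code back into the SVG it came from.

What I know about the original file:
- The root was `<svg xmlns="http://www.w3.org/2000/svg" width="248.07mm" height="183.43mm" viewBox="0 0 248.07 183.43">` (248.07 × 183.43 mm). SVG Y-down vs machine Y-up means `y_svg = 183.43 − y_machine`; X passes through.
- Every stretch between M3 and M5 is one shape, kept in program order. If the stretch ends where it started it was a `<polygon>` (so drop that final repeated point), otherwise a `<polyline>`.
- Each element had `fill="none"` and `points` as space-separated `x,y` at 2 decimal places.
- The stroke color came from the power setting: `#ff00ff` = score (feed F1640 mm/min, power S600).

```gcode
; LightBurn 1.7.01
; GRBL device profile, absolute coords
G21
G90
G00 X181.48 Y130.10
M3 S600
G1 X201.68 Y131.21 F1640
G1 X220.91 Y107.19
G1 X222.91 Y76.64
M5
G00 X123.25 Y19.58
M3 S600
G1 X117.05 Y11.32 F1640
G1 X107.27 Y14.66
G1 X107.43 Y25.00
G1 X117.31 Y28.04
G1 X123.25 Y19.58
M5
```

<svg xmlns="http://www.w3.org/2000/svg" width="248.07mm" height="183.43mm" viewBox="0 0 248.07 183.43">
  <polyline points="181.48,53.33 201.68,52.22 220.91,76.24 222.91,106.79" fill="none" stroke="#ff00ff"/>
  <polygon points="123.25,163.85 117.05,172.11 107.27,168.77 107.43,158.43 117.31,155.39" fill="none" stroke="#ff00ff"/>
</svg>

Each laser-on run becomes one SVG element. Flip Y back into SVG space with y_svg = 183.43 − y_machine. Every run uses S600, so all elements get stroke `#ff00ff` (score).

Run 1: The run is open, so emit a `<polyline>` with points (Y-flipped): 181.48,53.33 201.68,52.22 220.91,76.24 222.91,106.79.

Run 2: The run returns to its start, so emit a `<polygon>` with points (Y-flipped): 123.25,163.85 117.05,172.11 107.27,168.77 107.43,158.43 117.31,155.39.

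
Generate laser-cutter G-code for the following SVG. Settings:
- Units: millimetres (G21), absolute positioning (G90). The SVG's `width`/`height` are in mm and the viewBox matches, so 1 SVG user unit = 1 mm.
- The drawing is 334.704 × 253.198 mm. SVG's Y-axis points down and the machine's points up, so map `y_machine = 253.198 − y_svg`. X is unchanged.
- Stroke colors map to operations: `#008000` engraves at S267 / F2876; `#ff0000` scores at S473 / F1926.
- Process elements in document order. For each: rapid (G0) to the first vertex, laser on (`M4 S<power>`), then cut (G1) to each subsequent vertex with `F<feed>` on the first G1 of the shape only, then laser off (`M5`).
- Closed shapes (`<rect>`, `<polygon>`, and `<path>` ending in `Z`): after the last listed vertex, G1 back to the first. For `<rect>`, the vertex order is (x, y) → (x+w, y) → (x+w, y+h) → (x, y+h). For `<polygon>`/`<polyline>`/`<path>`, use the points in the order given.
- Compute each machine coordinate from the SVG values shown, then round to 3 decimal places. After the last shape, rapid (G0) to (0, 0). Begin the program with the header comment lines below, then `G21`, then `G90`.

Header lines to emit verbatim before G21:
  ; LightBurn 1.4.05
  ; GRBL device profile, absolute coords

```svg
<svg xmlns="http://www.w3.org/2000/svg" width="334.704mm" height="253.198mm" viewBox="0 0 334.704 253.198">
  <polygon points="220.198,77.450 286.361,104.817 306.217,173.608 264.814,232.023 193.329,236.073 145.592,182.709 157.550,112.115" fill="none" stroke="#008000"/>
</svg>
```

viewBox `0 0 334.704 253.198` with mm width/height → 1 unit = 1 mm. Flip: y_m = 253.198 − y_svg.

**Shape 1** — `<polygon>` regular polygon, stroke `#008000` → engrave (S267, F2876). Machine vertices: (220.198,175.748) → (286.361,148.381) → (306.217,79.590) → (264.814,21.175) → (193.329,17.125) → (145.592,70.489) → (157.550,141.083) → (220.198,175.748). Closed: final G1 returns to the first vertex.

; LightBurn 1.4.05
; GRBL device profile, absolute coords
G21
G90
G0 X220.198 Y175.748
M4 S267
G1 X286.361 Y148.381 F2876
G1 X306.217 Y79.590
G1 X264.814 Y21.175
G1 X193.329 Y17.125
G1 X145.592 Y70.489
G1 X157.550 Y141.083
G1 X220.198 Y175.748
M5
G0 X0.000 Y0.000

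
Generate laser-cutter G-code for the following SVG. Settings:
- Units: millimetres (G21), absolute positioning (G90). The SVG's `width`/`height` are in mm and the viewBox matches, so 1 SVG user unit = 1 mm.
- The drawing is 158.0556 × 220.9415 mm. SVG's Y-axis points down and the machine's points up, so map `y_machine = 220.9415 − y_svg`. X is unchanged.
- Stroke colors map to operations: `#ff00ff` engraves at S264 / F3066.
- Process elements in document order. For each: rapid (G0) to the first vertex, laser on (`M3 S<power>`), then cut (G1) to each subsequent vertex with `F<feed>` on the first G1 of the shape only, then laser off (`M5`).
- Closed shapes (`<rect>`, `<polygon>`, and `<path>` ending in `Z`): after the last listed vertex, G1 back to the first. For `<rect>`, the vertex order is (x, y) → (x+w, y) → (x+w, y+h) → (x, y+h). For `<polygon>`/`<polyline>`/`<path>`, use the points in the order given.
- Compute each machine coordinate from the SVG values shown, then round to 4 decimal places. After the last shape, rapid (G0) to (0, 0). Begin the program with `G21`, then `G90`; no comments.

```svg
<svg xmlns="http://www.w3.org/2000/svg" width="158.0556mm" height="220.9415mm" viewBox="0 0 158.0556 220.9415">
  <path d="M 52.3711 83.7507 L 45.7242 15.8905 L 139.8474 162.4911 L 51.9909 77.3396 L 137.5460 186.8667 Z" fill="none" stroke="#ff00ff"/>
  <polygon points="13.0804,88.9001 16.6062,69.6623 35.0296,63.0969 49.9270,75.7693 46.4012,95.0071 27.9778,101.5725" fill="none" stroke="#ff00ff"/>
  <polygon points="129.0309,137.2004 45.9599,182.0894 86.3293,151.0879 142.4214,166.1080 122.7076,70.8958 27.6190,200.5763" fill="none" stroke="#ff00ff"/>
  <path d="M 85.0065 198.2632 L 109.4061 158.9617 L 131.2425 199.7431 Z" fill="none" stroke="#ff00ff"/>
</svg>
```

G21
G90
G0 X52.3711 Y137.1908
M3 S264
G1 X45.7242 Y205.0510 F3066
G1 X139.8474 Y58.4504
G1 X51.9909 Y143.6019
G1 X137.5460 Y34.0748
G1 X52.3711 Y137.1908
M5
G0 X13.0804 Y132.0414
M3 S264
G1 X16.6062 Y151.2792 F3066
G1 X35.0296 Y157.8446
G1 X49.9270 Y145.1722
G1 X46.4012 Y125.9344
G1 X27.9778 Y119.3690
G1 X13.0804 Y132.0414
M5
G0 X129.0309 Y83.7411
M3 S264
G1 X45.9599 Y38.8521 F3066
G1 X86.3293 Y69.8536
G1 X142.4214 Y54.8335
G1 X122.7076 Y150.0457
G1 X27.6190 Y20.3652
G1 X129.0309 Y83.7411
M5
G0 X85.0065 Y22.6783
M3 S264
G1 X109.4061 Y61.9798 F3066
G1 X131.2425 Y21.1984
G1 X85.0065 Y22.6783
M5
G0 X0.0000 Y0.0000

viewBox `0 0 158.0556 220.9415` with mm width/height → 1 unit = 1 mm. Flip: y_m = 220.9415 − y_svg.

**Shape 1** — `<path>` closed polygon, stroke `#ff00ff` → engrave (S264, F3066). Machine vertices: (52.3711,137.1908) → (45.7242,205.0510) → (139.8474,58.4504) → (51.9909,143.6019) → (137.5460,34.0748) → (52.3711,137.1908). Closed: final G1 returns to the first vertex.

**Shape 2** — `<polygon>` regular polygon, stroke `#ff00ff` → engrave (S264, F3066). Machine vertices: (13.0804,132.0414) → (16.6062,151.2792) → (35.0296,157.8446) → (49.9270,145.1722) → (46.4012,125.9344) → (27.9778,119.3690) → (13.0804,132.0414). Closed: final G1 returns to the first vertex.

**Shape 3** — `<polygon>` closed polygon, stroke `#ff00ff` → engrave (S264, F3066). Machine vertices: (129.0309,83.7411) → (45.9599,38.8521) → (86.3293,69.8536) → (142.4214,54.8335) → (122.7076,150.0457) → (27.6190,20.3652) → (129.0309,83.7411). Closed: final G1 returns to the first vertex.

**Shape 4** — `<path>` regular polygon, stroke `#ff00ff` → engrave (S264, F3066). Machine vertices: (85.0065,22.6783) → (109.4061,61.9798) → (131.2425,21.1984) → (85.0065,22.6783). Closed: final G1 returns to the first vertex.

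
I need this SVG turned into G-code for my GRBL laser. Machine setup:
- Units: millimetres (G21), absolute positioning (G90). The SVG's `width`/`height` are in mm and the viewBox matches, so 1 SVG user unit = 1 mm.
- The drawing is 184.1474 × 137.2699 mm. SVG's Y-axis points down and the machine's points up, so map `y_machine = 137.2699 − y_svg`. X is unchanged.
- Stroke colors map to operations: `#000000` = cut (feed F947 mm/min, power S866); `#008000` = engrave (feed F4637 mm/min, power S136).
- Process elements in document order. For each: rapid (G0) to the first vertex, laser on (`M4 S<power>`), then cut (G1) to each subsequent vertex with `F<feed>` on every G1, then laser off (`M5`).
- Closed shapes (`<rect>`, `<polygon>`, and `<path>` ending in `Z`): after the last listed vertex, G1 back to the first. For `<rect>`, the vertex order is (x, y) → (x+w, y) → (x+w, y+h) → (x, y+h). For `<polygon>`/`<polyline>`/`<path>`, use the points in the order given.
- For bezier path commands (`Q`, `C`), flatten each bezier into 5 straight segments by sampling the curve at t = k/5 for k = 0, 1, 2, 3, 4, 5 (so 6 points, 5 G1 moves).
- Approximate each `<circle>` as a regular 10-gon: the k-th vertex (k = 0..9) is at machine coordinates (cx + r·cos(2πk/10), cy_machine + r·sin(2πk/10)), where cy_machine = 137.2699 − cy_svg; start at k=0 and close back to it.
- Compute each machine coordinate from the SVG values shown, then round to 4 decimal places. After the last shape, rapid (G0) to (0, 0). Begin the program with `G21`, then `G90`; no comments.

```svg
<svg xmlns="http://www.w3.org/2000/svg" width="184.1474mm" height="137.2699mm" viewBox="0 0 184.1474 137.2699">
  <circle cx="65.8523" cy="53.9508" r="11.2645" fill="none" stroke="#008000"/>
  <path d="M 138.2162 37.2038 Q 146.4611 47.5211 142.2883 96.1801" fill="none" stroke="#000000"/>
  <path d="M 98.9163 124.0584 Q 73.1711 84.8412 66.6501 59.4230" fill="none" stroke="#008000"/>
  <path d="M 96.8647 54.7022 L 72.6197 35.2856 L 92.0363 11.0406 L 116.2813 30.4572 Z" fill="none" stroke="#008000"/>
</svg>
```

viewBox `0 0 184.1474 137.2699` with mm width/height → 1 unit = 1 mm. Flip: y_m = 137.2699 − y_svg.

**Shape 1** — `<circle>` circle, stroke `#008000` → engrave (S136, F4637). Machine vertices: (77.1168,83.3191) → (74.9655,89.9402) → (69.3332,94.0323) → (62.3714,94.0323) → (56.7391,89.9402) → (54.5878,83.3191) → (56.7391,76.6980) → (62.3714,72.6059) → (69.3332,72.6059) → (74.9655,76.6980) → (77.1168,83.3191). Closed: final G1 returns to the first vertex.

**Shape 2** — `<path>` quadratic bezier, stroke `#000000` → cut (S866, F947). Control points (SVG): P0=(138.2162,37.2038), P1=(146.4611,47.5211), P2=(142.2883,96.1801); sampled at t=k/5. Machine vertices: (138.2162,100.0661) → (141.0175,94.4055) → (142.8253,85.6776) → (143.6397,73.8823) → (143.4607,59.0197) → (142.2883,41.0898). Open path.

**Shape 3** — `<path>` quadratic bezier, stroke `#008000` → engrave (S136, F4637). Control points (SVG): P0=(98.9163,124.0584), P1=(73.1711,84.8412), P2=(66.6501,59.4230); sampled at t=k/5. Machine vertices: (98.9163,13.2115) → (89.3872,28.3464) → (81.3960,42.3774) → (74.9428,55.3045) → (70.0275,67.1277) → (66.6501,77.8469). Open path.

**Shape 4** — `<path>` regular polygon, stroke `#008000` → engrave (S136, F4637). Machine vertices: (96.8647,82.5677) → (72.6197,101.9843) → (92.0363,126.2293) → (116.2813,106.8127) → (96.8647,82.5677). Closed: final G1 returns to the first vertex.

G21
G90
G0 X77.1168 Y83.3191
M4 S136
G1 X74.9655 Y89.9402 F4637
G1 X69.3332 Y94.0323 F4637
G1 X62.3714 Y94.0323 F4637
G1 X56.7391 Y89.9402 F4637
G1 X54.5878 Y83.3191 F4637
G1 X56.7391 Y76.6980 F4637
G1 X62.3714 Y72.6059 F4637
G1 X69.3332 Y72.6059 F4637
G1 X74.9655 Y76.6980 F4637
G1 X77.1168 Y83.3191 F4637
M5
G0 X138.2162 Y100.0661
M4 S866
G1 X141.0175 Y94.4055 F947
G1 X142.8253 Y85.6776 F947
G1 X143.6397 Y73.8823 F947
G1 X143.4607 Y59.0197 F947
G1 X142.2883 Y41.0898 F947
M5
G0 X98.9163 Y13.2115
M4 S136
G1 X89.3872 Y28.3464 F4637
G1 X81.3960 Y42.3774 F4637
G1 X74.9428 Y55.3045 F4637
G1 X70.0275 Y67.1277 F4637
G1 X66.6501 Y77.8469 F4637
M5
G0 X96.8647 Y82.5677
M4 S136
G1 X72.6197 Y101.9843 F4637
G1 X92.0363 Y126.2293 F4637
G1 X116.2813 Y106.8127 F4637
G1 X96.8647 Y82.5677 F4637
M5
G0 X0.0000 Y0.0000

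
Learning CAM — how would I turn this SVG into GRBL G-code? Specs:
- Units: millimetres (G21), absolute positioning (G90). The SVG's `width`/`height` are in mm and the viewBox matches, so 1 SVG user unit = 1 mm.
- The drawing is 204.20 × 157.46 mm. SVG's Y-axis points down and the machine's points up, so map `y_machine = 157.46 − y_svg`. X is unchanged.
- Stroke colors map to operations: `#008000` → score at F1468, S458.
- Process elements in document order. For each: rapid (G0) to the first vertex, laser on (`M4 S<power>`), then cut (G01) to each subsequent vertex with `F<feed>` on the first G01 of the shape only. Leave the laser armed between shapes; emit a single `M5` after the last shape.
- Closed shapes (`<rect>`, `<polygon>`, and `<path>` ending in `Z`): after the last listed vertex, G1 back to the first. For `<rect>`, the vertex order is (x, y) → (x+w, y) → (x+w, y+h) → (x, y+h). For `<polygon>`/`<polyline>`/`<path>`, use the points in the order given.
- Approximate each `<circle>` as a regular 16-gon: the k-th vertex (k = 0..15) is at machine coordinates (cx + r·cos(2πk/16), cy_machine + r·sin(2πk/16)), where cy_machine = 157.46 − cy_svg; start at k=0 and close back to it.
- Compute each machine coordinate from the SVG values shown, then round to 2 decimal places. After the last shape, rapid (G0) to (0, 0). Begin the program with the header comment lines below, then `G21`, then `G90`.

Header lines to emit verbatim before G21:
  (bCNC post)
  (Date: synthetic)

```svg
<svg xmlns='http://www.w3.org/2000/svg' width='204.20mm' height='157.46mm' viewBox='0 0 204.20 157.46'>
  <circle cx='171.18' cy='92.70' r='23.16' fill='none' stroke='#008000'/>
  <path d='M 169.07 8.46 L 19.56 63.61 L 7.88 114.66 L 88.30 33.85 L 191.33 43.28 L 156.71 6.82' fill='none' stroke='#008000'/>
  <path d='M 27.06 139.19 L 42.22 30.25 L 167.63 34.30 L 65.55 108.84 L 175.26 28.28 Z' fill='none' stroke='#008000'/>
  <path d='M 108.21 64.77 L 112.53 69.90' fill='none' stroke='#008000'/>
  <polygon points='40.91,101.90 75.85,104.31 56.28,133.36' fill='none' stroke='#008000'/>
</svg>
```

1 u = 1 mm; y_m = 157.46 − y.

[1] `<circle>` circle, #008000→score S458 F1468: (194.34,64.76) → (192.58,73.62) → (187.56,81.14) → (180.04,86.16) → (171.18,87.92) → (162.32,86.16) → (154.80,81.14) → (149.78,73.62) → (148.02,64.76) → (149.78,55.90) → (154.80,48.38) → (162.32,43.36) → (171.18,41.60) → (180.04,43.36) → (187.56,48.38) → (192.58,55.90) → (194.34,64.76) (closed)

[2] `<path>` open polyline, #008000→score S458 F1468: (169.07,149.00) → (19.56,93.85) → (7.88,42.80) → (88.30,123.61) → (191.33,114.18) → (156.71,150.64)

[3] `<path>` closed polygon, #008000→score S458 F1468: (27.06,18.27) → (42.22,127.21) → (167.63,123.16) → (65.55,48.62) → (175.26,129.18) → (27.06,18.27) (closed)

[4] `<path>` line segment, #008000→score S458 F1468: (108.21,92.69) → (112.53,87.56)

[5] `<polygon>` regular polygon, #008000→score S458 F1468: (40.91,55.56) → (75.85,53.15) → (56.28,24.10) → (40.91,55.56) (closed)

(bCNC post)
(Date: synthetic)
G21
G90
G0 X194.34 Y64.76
M4 S458
G01 X192.58 Y73.62 F1468
G01 X187.56 Y81.14
G01 X180.04 Y86.16
G01 X171.18 Y87.92
G01 X162.32 Y86.16
G01 X154.80 Y81.14
G01 X149.78 Y73.62
G01 X148.02 Y64.76
G01 X149.78 Y55.90
G01 X154.80 Y48.38
G01 X162.32 Y43.36
G01 X171.18 Y41.60
G01 X180.04 Y43.36
G01 X187.56 Y48.38
G01 X192.58 Y55.90
G01 X194.34 Y64.76
G0 X169.07 Y149.00
M4 S458
G01 X19.56 Y93.85 F1468
G01 X7.88 Y42.80
G01 X88.30 Y123.61
G01 X191.33 Y114.18
G01 X156.71 Y150.64
G0 X27.06 Y18.27
M4 S458
G01 X42.22 Y127.21 F1468
G01 X167.63 Y123.16
G01 X65.55 Y48.62
G01 X175.26 Y129.18
G01 X27.06 Y18.27
G0 X108.21 Y92.69
M4 S458
G01 X112.53 Y87.56 F1468
G0 X40.91 Y55.56
M4 S458
G01 X75.85 Y53.15 F1468
G01 X56.28 Y24.10
G01 X40.91 Y55.56
M5
G0 X0.00 Y0.00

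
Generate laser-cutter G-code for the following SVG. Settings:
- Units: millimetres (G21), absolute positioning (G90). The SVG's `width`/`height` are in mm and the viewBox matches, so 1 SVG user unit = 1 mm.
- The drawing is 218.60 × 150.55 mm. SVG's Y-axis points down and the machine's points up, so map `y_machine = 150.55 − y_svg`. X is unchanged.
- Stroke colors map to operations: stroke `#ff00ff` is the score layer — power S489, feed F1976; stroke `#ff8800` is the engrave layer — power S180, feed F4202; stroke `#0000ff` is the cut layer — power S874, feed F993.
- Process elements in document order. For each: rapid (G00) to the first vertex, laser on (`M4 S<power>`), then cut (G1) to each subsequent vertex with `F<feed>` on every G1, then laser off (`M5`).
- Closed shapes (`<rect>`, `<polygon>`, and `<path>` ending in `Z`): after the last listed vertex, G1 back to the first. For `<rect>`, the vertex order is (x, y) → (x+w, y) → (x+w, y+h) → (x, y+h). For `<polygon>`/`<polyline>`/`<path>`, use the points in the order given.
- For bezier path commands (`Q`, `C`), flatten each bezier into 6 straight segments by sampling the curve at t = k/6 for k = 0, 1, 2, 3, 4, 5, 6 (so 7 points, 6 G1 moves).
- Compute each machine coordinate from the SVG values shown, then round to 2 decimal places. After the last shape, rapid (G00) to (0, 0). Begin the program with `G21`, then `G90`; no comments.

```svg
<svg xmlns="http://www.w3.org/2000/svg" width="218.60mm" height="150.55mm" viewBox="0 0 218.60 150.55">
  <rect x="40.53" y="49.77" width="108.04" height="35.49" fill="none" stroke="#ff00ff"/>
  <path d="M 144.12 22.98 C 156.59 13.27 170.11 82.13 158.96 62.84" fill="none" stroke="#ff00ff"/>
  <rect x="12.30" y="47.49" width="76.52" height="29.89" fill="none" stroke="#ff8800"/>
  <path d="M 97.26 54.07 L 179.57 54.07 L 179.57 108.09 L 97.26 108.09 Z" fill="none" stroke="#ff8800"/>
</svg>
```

1 u = 1 mm; y_m = 150.55 − y.

[1] `<rect>` rectangle, #ff00ff→score S489 F1976: (40.53,100.78) → (148.57,100.78) → (148.57,65.29) → (40.53,65.29) → (40.53,100.78) (closed)

[2] `<path>` cubic bezier, #ff00ff→score S489 F1976: (144.12,127.57) → (150.32,126.65) → (155.99,117.26) → (160.40,104.05) → (162.84,91.63) → (162.60,84.64) → (158.96,87.71)

[3] `<rect>` rectangle, #ff8800→engrave S180 F4202: (12.30,103.06) → (88.82,103.06) → (88.82,73.17) → (12.30,73.17) → (12.30,103.06) (closed)

[4] `<path>` rectangle, #ff8800→engrave S180 F4202: (97.26,96.48) → (179.57,96.48) → (179.57,42.46) → (97.26,42.46) → (97.26,96.48) (closed)

G21
G90
G00 X40.53 Y100.78
M4 S489
G1 X148.57 Y100.78 F1976
G1 X148.57 Y65.29 F1976
G1 X40.53 Y65.29 F1976
G1 X40.53 Y100.78 F1976
M5
G00 X144.12 Y127.57
M4 S489
G1 X150.32 Y126.65 F1976
G1 X155.99 Y117.26 F1976
G1 X160.40 Y104.05 F1976
G1 X162.84 Y91.63 F1976
G1 X162.60 Y84.64 F1976
G1 X158.96 Y87.71 F1976
M5
G00 X12.30 Y103.06
M4 S180
G1 X88.82 Y103.06 F4202
G1 X88.82 Y73.17 F4202
G1 X12.30 Y73.17 F4202
G1 X12.30 Y103.06 F4202
M5
G00 X97.26 Y96.48
M4 S180
G1 X179.57 Y96.48 F4202
G1 X179.57 Y42.46 F4202
G1 X97.26 Y42.46 F4202
G1 X97.26 Y96.48 F4202
M5
G00 X0.00 Y0.00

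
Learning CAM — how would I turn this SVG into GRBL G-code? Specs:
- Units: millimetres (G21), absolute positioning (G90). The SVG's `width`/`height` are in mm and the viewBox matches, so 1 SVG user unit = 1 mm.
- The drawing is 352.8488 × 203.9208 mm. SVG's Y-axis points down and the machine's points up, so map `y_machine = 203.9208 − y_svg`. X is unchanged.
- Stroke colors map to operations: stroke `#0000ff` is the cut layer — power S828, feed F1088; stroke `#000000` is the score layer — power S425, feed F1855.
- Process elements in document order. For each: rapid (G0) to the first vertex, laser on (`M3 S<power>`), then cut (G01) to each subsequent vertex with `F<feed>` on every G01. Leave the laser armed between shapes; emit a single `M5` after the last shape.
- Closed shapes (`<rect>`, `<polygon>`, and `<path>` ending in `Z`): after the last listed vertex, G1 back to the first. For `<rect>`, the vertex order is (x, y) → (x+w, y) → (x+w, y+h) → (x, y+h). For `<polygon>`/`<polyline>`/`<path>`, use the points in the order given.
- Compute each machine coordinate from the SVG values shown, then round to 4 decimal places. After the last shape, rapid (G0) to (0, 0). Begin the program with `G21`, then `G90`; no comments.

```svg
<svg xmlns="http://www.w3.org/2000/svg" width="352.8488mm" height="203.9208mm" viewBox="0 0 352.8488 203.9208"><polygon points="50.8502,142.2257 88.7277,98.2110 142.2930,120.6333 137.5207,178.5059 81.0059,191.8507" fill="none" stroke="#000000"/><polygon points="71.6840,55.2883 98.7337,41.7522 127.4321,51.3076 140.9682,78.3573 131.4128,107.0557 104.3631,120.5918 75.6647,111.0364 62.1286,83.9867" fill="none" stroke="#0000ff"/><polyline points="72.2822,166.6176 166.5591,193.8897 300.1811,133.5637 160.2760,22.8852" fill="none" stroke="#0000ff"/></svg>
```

G21
G90
G0 X50.8502 Y61.6951
M3 S425
G01 X88.7277 Y105.7098 F1855
G01 X142.2930 Y83.2875 F1855
G01 X137.5207 Y25.4149 F1855
G01 X81.0059 Y12.0701 F1855
G01 X50.8502 Y61.6951 F1855
G0 X71.6840 Y148.6325
M3 S828
G01 X98.7337 Y162.1686 F1088
G01 X127.4321 Y152.6132 F1088
G01 X140.9682 Y125.5635 F1088
G01 X131.4128 Y96.8651 F1088
G01 X104.3631 Y83.3290 F1088
G01 X75.6647 Y92.8844 F1088
G01 X62.1286 Y119.9341 F1088
G01 X71.6840 Y148.6325 F1088
G0 X72.2822 Y37.3032
M3 S828
G01 X166.5591 Y10.0311 F1088
G01 X300.1811 Y70.3571 F1088
G01 X160.2760 Y181.0356 F1088
M5
G0 X0.0000 Y0.0000

1 u = 1 mm; y_m = 203.9208 − y.

[1] `<polygon>` regular polygon, #000000→score S425 F1855: (50.8502,61.6951) → (88.7277,105.7098) → (142.2930,83.2875) → (137.5207,25.4149) → (81.0059,12.0701) → (50.8502,61.6951) (closed)

[2] `<polygon>` regular polygon, #0000ff→cut S828 F1088: (71.6840,148.6325) → (98.7337,162.1686) → (127.4321,152.6132) → (140.9682,125.5635) → (131.4128,96.8651) → (104.3631,83.3290) → (75.6647,92.8844) → (62.1286,119.9341) → (71.6840,148.6325) (closed)

[3] `<polyline>` open polyline, #0000ff→cut S828 F1088: (72.2822,37.3032) → (166.5591,10.0311) → (300.1811,70.3571) → (160.2760,181.0356)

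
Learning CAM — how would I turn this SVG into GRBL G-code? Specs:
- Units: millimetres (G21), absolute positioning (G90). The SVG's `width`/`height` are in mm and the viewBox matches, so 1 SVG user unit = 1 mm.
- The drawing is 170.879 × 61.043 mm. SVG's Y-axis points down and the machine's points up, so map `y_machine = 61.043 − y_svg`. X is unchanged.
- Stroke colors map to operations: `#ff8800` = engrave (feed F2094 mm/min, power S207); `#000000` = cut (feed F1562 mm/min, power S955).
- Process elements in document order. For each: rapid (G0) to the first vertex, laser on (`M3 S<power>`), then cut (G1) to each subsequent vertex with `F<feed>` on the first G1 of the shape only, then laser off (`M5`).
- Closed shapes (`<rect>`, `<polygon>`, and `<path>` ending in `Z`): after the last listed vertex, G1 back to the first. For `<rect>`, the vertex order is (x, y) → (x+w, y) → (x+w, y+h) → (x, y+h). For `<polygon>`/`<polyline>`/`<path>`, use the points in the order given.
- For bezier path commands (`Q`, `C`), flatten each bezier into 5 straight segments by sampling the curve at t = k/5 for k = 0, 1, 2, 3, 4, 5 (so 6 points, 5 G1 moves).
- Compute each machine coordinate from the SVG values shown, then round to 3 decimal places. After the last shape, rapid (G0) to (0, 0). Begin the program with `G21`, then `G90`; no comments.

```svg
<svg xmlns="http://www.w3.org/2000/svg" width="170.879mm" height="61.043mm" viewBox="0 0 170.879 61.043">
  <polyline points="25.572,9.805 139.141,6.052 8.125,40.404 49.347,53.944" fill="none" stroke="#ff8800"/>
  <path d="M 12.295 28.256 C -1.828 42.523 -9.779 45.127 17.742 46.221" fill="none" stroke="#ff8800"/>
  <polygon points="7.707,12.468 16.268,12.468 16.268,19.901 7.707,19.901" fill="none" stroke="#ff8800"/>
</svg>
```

1 u = 1 mm; y_m = 61.043 − y.

[1] `<polyline>` open polyline, #ff8800→engrave S207 F2094: (25.572,51.238) → (139.141,54.991) → (8.125,20.639) → (49.347,7.099)

[2] `<path>` cubic bezier, #ff8800→engrave S207 F2094: (12.295,32.787) → (4.796,25.545) → (0.185,20.615) → (-0.132,17.509) → (5.252,15.741) → (17.742,14.822)

[3] `<polygon>` rectangle, #ff8800→engrave S207 F2094: (7.707,48.575) → (16.268,48.575) → (16.268,41.142) → (7.707,41.142) → (7.707,48.575) (closed)

G21
G90
G0 X25.572 Y51.238
M3 S207
G1 X139.141 Y54.991 F2094
G1 X8.125 Y20.639
G1 X49.347 Y7.099
M5
G0 X12.295 Y32.787
M3 S207
G1 X4.796 Y25.545 F2094
G1 X0.185 Y20.615
G1 X-0.132 Y17.509
G1 X5.252 Y15.741
G1 X17.742 Y14.822
M5
G0 X7.707 Y48.575
M3 S207
G1 X16.268 Y48.575 F2094
G1 X16.268 Y41.142
G1 X7.707 Y41.142
G1 X7.707 Y48.575
M5
G0 X0.000 Y0.000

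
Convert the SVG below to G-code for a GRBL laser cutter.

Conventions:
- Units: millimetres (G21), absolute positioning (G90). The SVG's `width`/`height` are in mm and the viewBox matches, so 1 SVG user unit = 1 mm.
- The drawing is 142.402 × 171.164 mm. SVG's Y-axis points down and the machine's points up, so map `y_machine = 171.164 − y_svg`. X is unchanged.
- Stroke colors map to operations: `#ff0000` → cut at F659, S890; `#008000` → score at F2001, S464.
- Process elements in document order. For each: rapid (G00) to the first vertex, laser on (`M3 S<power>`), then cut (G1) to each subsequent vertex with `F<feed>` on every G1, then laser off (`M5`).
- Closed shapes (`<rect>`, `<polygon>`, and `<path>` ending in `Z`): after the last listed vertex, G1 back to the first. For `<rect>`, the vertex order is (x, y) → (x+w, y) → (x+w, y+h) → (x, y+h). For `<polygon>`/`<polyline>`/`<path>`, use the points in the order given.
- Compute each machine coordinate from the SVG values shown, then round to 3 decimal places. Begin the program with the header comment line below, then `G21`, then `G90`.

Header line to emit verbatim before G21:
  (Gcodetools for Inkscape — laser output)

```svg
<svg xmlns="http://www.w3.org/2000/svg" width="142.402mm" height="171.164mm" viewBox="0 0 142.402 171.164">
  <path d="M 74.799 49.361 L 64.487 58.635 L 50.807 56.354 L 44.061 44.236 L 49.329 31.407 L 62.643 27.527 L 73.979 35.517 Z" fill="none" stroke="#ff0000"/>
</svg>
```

(Gcodetools for Inkscape — laser output)
G21
G90
G00 X74.799 Y121.803
M3 S890
G1 X64.487 Y112.529 F659
G1 X50.807 Y114.810 F659
G1 X44.061 Y126.928 F659
G1 X49.329 Y139.757 F659
G1 X62.643 Y143.637 F659
G1 X73.979 Y135.647 F659
G1 X74.799 Y121.803 F659
M5

viewBox `0 0 142.402 171.164` with mm width/height → 1 unit = 1 mm. Flip: y_m = 171.164 − y_svg.

**Shape 1** — `<path>` regular polygon, stroke `#ff0000` → cut (S890, F659). Machine vertices: (74.799,121.803) → (64.487,112.529) → (50.807,114.810) → (44.061,126.928) → (49.329,139.757) → (62.643,143.637) → (73.979,135.647) → (74.799,121.803). Closed: final G1 returns to the first vertex.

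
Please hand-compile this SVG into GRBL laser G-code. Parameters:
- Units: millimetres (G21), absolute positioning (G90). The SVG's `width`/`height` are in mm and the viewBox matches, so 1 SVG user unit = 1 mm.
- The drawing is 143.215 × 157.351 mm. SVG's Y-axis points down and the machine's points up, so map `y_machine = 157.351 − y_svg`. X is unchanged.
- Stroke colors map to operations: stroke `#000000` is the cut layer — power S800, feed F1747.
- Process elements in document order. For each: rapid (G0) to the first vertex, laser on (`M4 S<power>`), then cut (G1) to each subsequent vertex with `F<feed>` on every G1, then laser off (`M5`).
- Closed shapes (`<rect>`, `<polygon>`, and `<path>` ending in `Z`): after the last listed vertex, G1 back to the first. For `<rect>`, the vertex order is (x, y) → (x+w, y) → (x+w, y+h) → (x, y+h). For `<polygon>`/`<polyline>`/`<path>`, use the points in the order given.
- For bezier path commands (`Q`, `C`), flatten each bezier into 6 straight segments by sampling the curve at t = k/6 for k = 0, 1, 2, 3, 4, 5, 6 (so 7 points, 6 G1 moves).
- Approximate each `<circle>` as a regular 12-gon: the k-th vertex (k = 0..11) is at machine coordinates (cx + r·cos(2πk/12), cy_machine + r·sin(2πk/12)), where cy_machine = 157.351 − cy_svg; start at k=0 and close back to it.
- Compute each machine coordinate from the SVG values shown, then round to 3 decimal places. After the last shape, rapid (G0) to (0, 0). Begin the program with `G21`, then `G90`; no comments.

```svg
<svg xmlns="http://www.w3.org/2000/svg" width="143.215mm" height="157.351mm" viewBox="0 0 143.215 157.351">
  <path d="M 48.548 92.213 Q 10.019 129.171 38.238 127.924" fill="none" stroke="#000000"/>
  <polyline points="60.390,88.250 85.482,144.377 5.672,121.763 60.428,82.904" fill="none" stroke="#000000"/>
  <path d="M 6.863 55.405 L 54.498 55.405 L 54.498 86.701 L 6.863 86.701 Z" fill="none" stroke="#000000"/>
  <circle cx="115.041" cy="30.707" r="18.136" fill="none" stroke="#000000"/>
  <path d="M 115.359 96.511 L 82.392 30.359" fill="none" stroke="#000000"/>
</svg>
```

1 u = 1 mm; y_m = 157.351 − y.

[1] `<path>` quadratic bezier, #000000→cut S800 F1747: (48.548,65.138) → (37.559,53.880) → (30.278,44.744) → (26.706,37.731) → (26.842,32.841) → (30.686,30.073) → (38.238,29.427)

[2] `<polyline>` open polyline, #000000→cut S800 F1747: (60.390,69.101) → (85.482,12.974) → (5.672,35.588) → (60.428,74.447)

[3] `<path>` rectangle, #000000→cut S800 F1747: (6.863,101.946) → (54.498,101.946) → (54.498,70.650) → (6.863,70.650) → (6.863,101.946) (closed)

[4] `<circle>` circle, #000000→cut S800 F1747: (133.177,126.644) → (130.747,135.712) → (124.109,142.350) → (115.041,144.780) → (105.973,142.350) → (99.335,135.712) → (96.905,126.644) → (99.335,117.576) → (105.973,110.938) → (115.041,108.508) → (124.109,110.938) → (130.747,117.576) → (133.177,126.644) (closed)

[5] `<path>` line segment, #000000→cut S800 F1747: (115.359,60.840) → (82.392,126.992)

G21
G90
G0 X48.548 Y65.138
M4 S800
G1 X37.559 Y53.880 F1747
G1 X30.278 Y44.744 F1747
G1 X26.706 Y37.731 F1747
G1 X26.842 Y32.841 F1747
G1 X30.686 Y30.073 F1747
G1 X38.238 Y29.427 F1747
M5
G0 X60.390 Y69.101
M4 S800
G1 X85.482 Y12.974 F1747
G1 X5.672 Y35.588 F1747
G1 X60.428 Y74.447 F1747
M5
G0 X6.863 Y101.946
M4 S800
G1 X54.498 Y101.946 F1747
G1 X54.498 Y70.650 F1747
G1 X6.863 Y70.650 F1747
G1 X6.863 Y101.946 F1747
M5
G0 X133.177 Y126.644
M4 S800
G1 X130.747 Y135.712 F1747
G1 X124.109 Y142.350 F1747
G1 X115.041 Y144.780 F1747
G1 X105.973 Y142.350 F1747
G1 X99.335 Y135.712 F1747
G1 X96.905 Y126.644 F1747
G1 X99.335 Y117.576 F1747
G1 X105.973 Y110.938 F1747
G1 X115.041 Y108.508 F1747
G1 X124.109 Y110.938 F1747
G1 X130.747 Y117.576 F1747
G1 X133.177 Y126.644 F1747
M5
G0 X115.359 Y60.840
M4 S800
G1 X82.392 Y126.992 F1747
M5
G0 X0.000 Y0.000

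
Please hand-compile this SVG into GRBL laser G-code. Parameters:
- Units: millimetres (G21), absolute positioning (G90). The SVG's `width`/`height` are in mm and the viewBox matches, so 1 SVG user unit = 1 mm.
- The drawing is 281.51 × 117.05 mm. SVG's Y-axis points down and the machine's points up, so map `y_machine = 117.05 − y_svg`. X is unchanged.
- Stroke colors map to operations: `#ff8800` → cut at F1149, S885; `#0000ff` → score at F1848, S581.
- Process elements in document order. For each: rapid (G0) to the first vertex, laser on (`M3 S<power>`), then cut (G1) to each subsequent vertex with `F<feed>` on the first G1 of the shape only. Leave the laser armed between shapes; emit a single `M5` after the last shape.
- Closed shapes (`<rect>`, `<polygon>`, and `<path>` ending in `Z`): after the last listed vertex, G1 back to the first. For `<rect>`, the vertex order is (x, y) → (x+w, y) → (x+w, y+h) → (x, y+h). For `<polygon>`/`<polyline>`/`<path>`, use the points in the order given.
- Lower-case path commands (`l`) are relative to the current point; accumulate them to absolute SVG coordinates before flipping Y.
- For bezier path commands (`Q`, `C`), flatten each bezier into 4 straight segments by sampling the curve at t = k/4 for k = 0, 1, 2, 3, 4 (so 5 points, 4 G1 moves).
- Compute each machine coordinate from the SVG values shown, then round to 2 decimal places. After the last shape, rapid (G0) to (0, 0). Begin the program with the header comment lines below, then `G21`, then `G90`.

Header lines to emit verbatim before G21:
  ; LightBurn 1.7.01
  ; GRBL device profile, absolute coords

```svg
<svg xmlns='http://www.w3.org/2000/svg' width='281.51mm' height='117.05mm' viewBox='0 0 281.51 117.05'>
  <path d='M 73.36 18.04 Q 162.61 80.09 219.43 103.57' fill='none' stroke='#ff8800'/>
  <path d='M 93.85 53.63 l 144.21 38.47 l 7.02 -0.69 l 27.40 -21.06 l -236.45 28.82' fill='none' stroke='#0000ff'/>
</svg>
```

; LightBurn 1.7.01
; GRBL device profile, absolute coords
G21
G90
G0 X73.36 Y99.01
M3 S885
G1 X115.96 Y70.40 F1149
G1 X154.50 Y46.60
G1 X188.99 Y27.63
G1 X219.43 Y13.48
G0 X93.85 Y63.42
M3 S581
G1 X238.06 Y24.95 F1848
G1 X245.08 Y25.64
G1 X272.48 Y46.70
G1 X36.03 Y17.88
M5
G0 X0.00 Y0.00

1 u = 1 mm; y_m = 117.05 − y.

[1] `<path>` quadratic bezier, #ff8800→cut S885 F1149: (73.36,99.01) → (115.96,70.40) → (154.50,46.60) → (188.99,27.63) → (219.43,13.48)

[2] `<path>` open polyline, #0000ff→score S581 F1848: (93.85,63.42) → (238.06,24.95) → (245.08,25.64) → (272.48,46.70) → (36.03,17.88)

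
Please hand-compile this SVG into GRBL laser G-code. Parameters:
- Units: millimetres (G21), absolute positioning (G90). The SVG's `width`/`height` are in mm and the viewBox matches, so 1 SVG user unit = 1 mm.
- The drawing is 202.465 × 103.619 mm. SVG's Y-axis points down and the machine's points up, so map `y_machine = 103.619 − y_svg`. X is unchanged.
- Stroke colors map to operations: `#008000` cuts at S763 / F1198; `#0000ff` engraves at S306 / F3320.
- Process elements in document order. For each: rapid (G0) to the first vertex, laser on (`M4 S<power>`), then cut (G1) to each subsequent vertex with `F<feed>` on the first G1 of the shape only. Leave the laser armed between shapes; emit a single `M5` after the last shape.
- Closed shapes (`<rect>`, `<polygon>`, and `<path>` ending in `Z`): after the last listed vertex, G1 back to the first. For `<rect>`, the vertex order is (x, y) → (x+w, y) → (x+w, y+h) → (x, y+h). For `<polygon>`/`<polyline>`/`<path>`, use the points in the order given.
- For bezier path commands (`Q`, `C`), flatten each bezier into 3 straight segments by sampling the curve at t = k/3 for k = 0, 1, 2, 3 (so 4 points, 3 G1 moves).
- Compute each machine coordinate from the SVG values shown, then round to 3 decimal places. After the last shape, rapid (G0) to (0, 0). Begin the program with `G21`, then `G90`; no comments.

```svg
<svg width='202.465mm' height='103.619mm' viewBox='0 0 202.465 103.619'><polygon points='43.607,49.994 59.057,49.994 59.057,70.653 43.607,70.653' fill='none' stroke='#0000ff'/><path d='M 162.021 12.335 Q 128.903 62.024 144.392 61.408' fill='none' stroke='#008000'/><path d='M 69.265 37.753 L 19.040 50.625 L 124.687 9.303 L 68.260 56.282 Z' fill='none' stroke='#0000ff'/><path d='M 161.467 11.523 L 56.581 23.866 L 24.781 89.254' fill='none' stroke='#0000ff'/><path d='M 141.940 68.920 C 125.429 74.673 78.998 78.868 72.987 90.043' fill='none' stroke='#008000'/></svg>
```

viewBox `0 0 202.465 103.619` with mm width/height → 1 unit = 1 mm. Flip: y_m = 103.619 − y_svg.

**Shape 1** — `<polygon>` rectangle, stroke `#0000ff` → engrave (S306, F3320). Machine vertices: (43.607,53.625) → (59.057,53.625) → (59.057,32.966) → (43.607,32.966) → (43.607,53.625). Closed: final G1 returns to the first vertex.

**Shape 2** — `<path>` quadratic bezier, stroke `#008000` → cut (S763, F1198). Control points (SVG): P0=(162.021,12.335), P1=(128.903,62.024), P2=(144.392,61.408); sampled at t=k/3. Machine vertices: (162.021,91.284) → (145.343,63.747) → (139.467,47.390) → (144.392,42.211). Open path.

**Shape 3** — `<path>` closed polygon, stroke `#0000ff` → engrave (S306, F3320). Machine vertices: (69.265,65.866) → (19.040,52.994) → (124.687,94.316) → (68.260,47.337) → (69.265,65.866). Closed: final G1 returns to the first vertex.

**Shape 4** — `<path>` open polyline, stroke `#0000ff` → engrave (S306, F3320). Machine vertices: (161.467,92.096) → (56.581,79.753) → (24.781,14.365). Open path.

**Shape 5** — `<path>` cubic bezier, stroke `#008000` → cut (S763, F1198). Control points (SVG): P0=(141.940,68.920), P1=(125.429,74.673), P2=(78.998,78.868), P3=(72.987,90.043); sampled at t=k/3. Machine vertices: (141.940,34.699) → (118.061,29.149) → (89.866,22.741) → (72.987,13.576). Open path.

G21
G90
G0 X43.607 Y53.625
M4 S306
G1 X59.057 Y53.625 F3320
G1 X59.057 Y32.966
G1 X43.607 Y32.966
G1 X43.607 Y53.625
G0 X162.021 Y91.284
M4 S763
G1 X145.343 Y63.747 F1198
G1 X139.467 Y47.390
G1 X144.392 Y42.211
G0 X69.265 Y65.866
M4 S306
G1 X19.040 Y52.994 F3320
G1 X124.687 Y94.316
G1 X68.260 Y47.337
G1 X69.265 Y65.866
G0 X161.467 Y92.096
M4 S306
G1 X56.581 Y79.753 F3320
G1 X24.781 Y14.365
G0 X141.940 Y34.699
M4 S763
G1 X118.061 Y29.149 F1198
G1 X89.866 Y22.741
G1 X72.987 Y13.576
M5
G0 X0.000 Y0.000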